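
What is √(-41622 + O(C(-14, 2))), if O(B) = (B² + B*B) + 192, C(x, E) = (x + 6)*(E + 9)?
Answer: I*√25942 ≈ 161.07*I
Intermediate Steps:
C(x, E) = (6 + x)*(9 + E)
O(B) = 192 + 2*B² (O(B) = (B² + B²) + 192 = 2*B² + 192 = 192 + 2*B²)
√(-41622 + O(C(-14, 2))) = √(-41622 + (192 + 2*(54 + 6*2 + 9*(-14) + 2*(-14))²)) = √(-41622 + (192 + 2*(54 + 12 - 126 - 28)²)) = √(-41622 + (192 + 2*(-88)²)) = √(-41622 + (192 + 2*7744)) = √(-41622 + (192 + 15488)) = √(-41622 + 15680) = √(-25942) = I*√25942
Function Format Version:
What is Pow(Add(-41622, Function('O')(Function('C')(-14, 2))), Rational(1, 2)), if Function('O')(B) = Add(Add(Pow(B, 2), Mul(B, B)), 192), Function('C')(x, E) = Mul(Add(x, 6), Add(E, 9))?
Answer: Mul(I, Pow(25942, Rational(1, 2))) ≈ Mul(161.07, I)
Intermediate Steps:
Function('C')(x, E) = Mul(Add(6, x), Add(9, E))
Function('O')(B) = Add(192, Mul(2, Pow(B, 2))) (Function('O')(B) = Add(Add(Pow(B, 2), Pow(B, 2)), 192) = Add(Mul(2, Pow(B, 2)), 192) = Add(192, Mul(2, Pow(B, 2))))
Pow(Add(-41622, Function('O')(Function('C')(-14, 2))), Rational(1, 2)) = Pow(Add(-41622, Add(192, Mul(2, Pow(Add(54, Mul(6, 2), Mul(9, -14), Mul(2, -14)), 2)))), Rational(1, 2)) = Pow(Add(-41622, Add(192, Mul(2, Pow(Add(54, 12, -126, -28), 2)))), Rational(1, 2)) = Pow(Add(-41622, Add(192, Mul(2, Pow(-88, 2)))), Rational(1, 2)) = Pow(Add(-41622, Add(192, Mul(2, 7744))), Rational(1, 2)) = Pow(Add(-41622, Add(192, 15488)), Rational(1, 2)) = Pow(Add(-41622, 15680), Rational(1, 2)) = Pow(-25942, Rational(1, 2)) = Mul(I, Pow(25942, Rational(1, 2)))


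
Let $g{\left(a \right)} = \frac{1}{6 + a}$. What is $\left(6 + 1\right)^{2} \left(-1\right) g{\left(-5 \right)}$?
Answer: $-49$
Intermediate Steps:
$\left(6 + 1\right)^{2} \left(-1\right) g{\left(-5 \right)} = \frac{\left(6 + 1\right)^{2} \left(-1\right)}{6 - 5} = \frac{7^{2} \left(-1\right)}{1} = 49 \left(-1\right) 1 = \left(-49\right) 1 = -49$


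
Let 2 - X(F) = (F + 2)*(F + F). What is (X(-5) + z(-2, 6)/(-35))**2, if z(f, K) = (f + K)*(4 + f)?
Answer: 976144/1225 ≈ 796.85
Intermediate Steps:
z(f, K) = (4 + f)*(K + f) (z(f, K) = (K + f)*(4 + f) = (4 + f)*(K + f))
X(F) = 2 - 2*F*(2 + F) (X(F) = 2 - (F + 2)*(F + F) = 2 - (2 + F)*2*F = 2 - 2*F*(2 + F))
(X(-5) + z(-2, 6)/(-35))**2 = ((2 - 4*(-5) - 2*(-5)**2) + ((-2)**2 + 4*6 + 4*(-2) + 6*(-2))/(-35))**2 = ((2 + 20 - 2*25) + (4 + 24 - 8 - 12)*(-1/35))**2 = ((2 + 20 - 50) + 8*(-1/35))**2 = (-28 - 8/35)**2 = (-988/35)**2 = 976144/1225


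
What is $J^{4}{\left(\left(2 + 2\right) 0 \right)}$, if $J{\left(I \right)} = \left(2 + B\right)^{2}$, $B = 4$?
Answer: $1679616$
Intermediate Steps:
$J{\left(I \right)} = 36$ ($J{\left(I \right)} = \left(2 + 4\right)^{2} = 6^{2} = 36$)
$J^{4}{\left(\left(2 + 2\right) 0 \right)} = 36^{4} = 1679616$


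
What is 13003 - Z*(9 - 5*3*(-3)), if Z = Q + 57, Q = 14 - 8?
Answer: 9601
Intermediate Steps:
Q = 6
Z = 63 (Z = 6 + 57 = 63)
13003 - Z*(9 - 5*3*(-3)) = 13003 - 63*(9 - 5*3*(-3)) = 13003 - 63*(9 - 15*(-3)) = 13003 - 63*(9 + 45) = 13003 - 63*54 = 13003 - 1*3402 = 13003 - 3402 = 9601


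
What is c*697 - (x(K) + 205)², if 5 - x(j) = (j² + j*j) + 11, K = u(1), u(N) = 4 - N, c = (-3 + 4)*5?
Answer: -29276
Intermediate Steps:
c = 5 (c = 1*5 = 5)
K = 3 (K = 4 - 1*1 = 4 - 1 = 3)
x(j) = -6 - 2*j² (x(j) = 5 - ((j² + j*j) + 11) = 5 - ((j² + j²) + 11) = 5 - (2*j² + 11) = 5 - (11 + 2*j²) = 5 + (-11 - 2*j²) = -6 - 2*j²)
c*697 - (x(K) + 205)² = 5*697 - ((-6 - 2*3²) + 205)² = 3485 - ((-6 - 2*9) + 205)² = 3485 - ((-6 - 18) + 205)² = 3485 - (-24 + 205)² = 3485 - 1*181² = 3485 - 1*32761 = 3485 - 32761 = -29276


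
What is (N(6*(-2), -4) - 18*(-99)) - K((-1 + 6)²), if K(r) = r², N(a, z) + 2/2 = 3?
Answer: 1159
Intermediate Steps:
N(a, z) = 2 (N(a, z) = -1 + 3 = 2)
(N(6*(-2), -4) - 18*(-99)) - K((-1 + 6)²) = (2 - 18*(-99)) - ((-1 + 6)²)² = (2 + 1782) - (5²)² = 1784 - 1*25² = 1784 - 1*625 = 1784 - 625 = 1159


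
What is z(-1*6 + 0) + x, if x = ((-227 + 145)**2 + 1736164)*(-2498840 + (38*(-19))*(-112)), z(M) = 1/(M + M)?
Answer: -50571136256257/12 ≈ -4.2143e+12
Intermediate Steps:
z(M) = 1/(2*M)
x = -4214261354688 (x = ((-82)**2 + 1736164)*(-2498840 - 722*(-112)) = (6724 + 1736164)*(-2498840 + 80864) = 1742888*(-2417976) = -4214261354688)
z(-1*6 + 0) + x = 1/(2*(-1*6 + 0)) - 4214261354688 = 1/(2*(-6 + 0)) - 4214261354688 = (1/2)/(-6) - 4214261354688 = (1/2)*(-1/6) - 4214261354688 = -1/12 - 4214261354688 = -50571136256257/12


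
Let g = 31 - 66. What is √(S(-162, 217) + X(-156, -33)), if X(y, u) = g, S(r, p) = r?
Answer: I*√197 ≈ 14.036*I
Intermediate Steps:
g = -35
X(y, u) = -35
√(S(-162, 217) + X(-156, -33)) = √(-162 - 35) = √(-197) = I*√197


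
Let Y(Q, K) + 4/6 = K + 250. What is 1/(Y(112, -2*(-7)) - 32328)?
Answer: -3/96194 ≈ -3.1187e-5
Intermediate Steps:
Y(Q, K) = 748/3 + K (Y(Q, K) = -2/3 + (K + 250) = -2/3 + (250 + K) = 748/3 + K)
1/(Y(112, -2*(-7)) - 32328) = 1/((748/3 - 2*(-7)) - 32328) = 1/((748/3 + 14) - 32328) = 1/(790/3 - 32328) = 1/(-96194/3) = -3/96194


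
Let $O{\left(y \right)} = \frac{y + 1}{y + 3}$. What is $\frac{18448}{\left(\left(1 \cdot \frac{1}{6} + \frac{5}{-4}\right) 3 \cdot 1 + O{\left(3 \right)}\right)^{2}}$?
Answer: $\frac{2656512}{961} \approx 2764.3$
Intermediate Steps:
$O{\left(y \right)} = \frac{1 + y}{3 + y}$
$\frac{18448}{\left(\left(1 \cdot \frac{1}{6} + \frac{5}{-4}\right) 3 \cdot 1 + O{\left(3 \right)}\right)^{2}} = \frac{18448}{\left(\left(1 \cdot \frac{1}{6} + \frac{5}{-4}\right) 3 \cdot 1 + \frac{1 + 3}{3 + 3}\right)^{2}} = \frac{18448}{\left(\left(1 \cdot \frac{1}{6} + 5 \left(- \frac{1}{4}\right)\right) 3 \cdot 1 + \frac{1}{6} \cdot 4\right)^{2}} = \frac{18448}{\left(\left(\frac{1}{6} - \frac{5}{4}\right) 3 \cdot 1 + \frac{1}{6} \cdot 4\right)^{2}} = \frac{18448}{\left(\left(- \frac{13}{12}\right) 3 \cdot 1 + \frac{2}{3}\right)^{2}} = \frac{18448}{\left(\left(- \frac{13}{4}\right) 1 + \frac{2}{3}\right)^{2}} = \frac{18448}{\left(- \frac{13}{4} + \frac{2}{3}\right)^{2}} = \frac{18448}{\left(- \frac{31}{12}\right)^{2}} = \frac{18448}{\frac{961}{144}} = 18448 \cdot \frac{144}{961} = \frac{2656512}{961}$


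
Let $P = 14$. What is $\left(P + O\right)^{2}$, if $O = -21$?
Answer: $49$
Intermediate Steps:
$\left(P + O\right)^{2} = \left(14 - 21\right)^{2} = \left(-7\right)^{2} = 49$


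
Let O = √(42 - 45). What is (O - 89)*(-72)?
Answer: 6408 - 72*I*√3 ≈ 6408.0 - 124.71*I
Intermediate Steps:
O = I*√3 (O = √(-3) = I*√3 ≈ 1.732*I)
(O - 89)*(-72) = (I*√3 - 89)*(-72) = (-89 + I*√3)*(-72) = 6408 - 72*I*√3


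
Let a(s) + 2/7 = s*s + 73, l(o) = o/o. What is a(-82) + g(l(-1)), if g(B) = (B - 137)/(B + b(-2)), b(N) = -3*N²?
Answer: 524299/77 ≈ 6809.1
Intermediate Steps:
l(o) = 1
a(s) = 509/7 + s² (a(s) = -2/7 + (s*s + 73) = -2/7 + (s² + 73) = -2/7 + (73 + s²) = 509/7 + s²)
g(B) = (-137 + B)/(-12 + B) (g(B) = (B - 137)/(B - 3*(-2)²) = (-137 + B)/(B - 3*4) = (-137 + B)/(B - 12) = (-137 + B)/(-12 + B))
a(-82) + g(l(-1)) = (509/7 + (-82)²) + (-137 + 1)/(-12 + 1) = (509/7 + 6724) - 136/(-11) = 47577/7 - 1/11*(-136) = 47577/7 + 136/11 = 524299/77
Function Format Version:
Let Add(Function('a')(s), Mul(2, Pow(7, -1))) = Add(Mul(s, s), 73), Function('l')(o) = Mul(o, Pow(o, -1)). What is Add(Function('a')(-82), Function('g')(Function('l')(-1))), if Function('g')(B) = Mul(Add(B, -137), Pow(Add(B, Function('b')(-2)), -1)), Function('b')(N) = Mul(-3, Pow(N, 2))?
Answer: Rational(524299, 77) ≈ 6809.1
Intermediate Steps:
Function('l')(o) = 1
Function('a')(s) = Add(Rational(509, 7), Pow(s, 2)) (Function('a')(s) = Add(Rational(-2, 7), Add(Mul(s, s), 73)) = Add(Rational(-2, 7), Add(Pow(s, 2), 73)) = Add(Rational(-2, 7), Add(73, Pow(s, 2))) = Add(Rational(509, 7), Pow(s, 2)))
Function('g')(B) = Mul(Pow(Add(-12, B), -1), Add(-137, B)) (Function('g')(B) = Mul(Add(B, -137), Pow(Add(B, Mul(-3, Pow(-2, 2))), -1)) = Mul(Add(-137, B), Pow(Add(B, Mul(-3, 4)), -1)) = Mul(Add(-137, B), Pow(Add(B, -12), -1)) = Mul(Add(-137, B), Pow(Add(-12, B), -1)) = Mul(Pow(Add(-12, B), -1), Add(-137, B)))
Add(Function('a')(-82), Function('g')(Function('l')(-1))) = Add(Add(Rational(509, 7), Pow(-82, 2)), Mul(Pow(Add(-12, 1), -1), Add(-137, 1))) = Add(Add(Rational(509, 7), 6724), Mul(Pow(-11, -1), -136)) = Add(Rational(47577, 7), Mul(Rational(-1, 11), -136)) = Add(Rational(47577, 7), Rational(136, 11)) = Rational(524299, 77)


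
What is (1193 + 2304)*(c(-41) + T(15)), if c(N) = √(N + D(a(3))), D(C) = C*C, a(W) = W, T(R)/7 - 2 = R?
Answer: 416143 + 13988*I*√2 ≈ 4.1614e+5 + 19782.0*I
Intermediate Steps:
T(R) = 14 + 7*R
D(C) = C²
c(N) = √(9 + N) (c(N) = √(N + 3²) = √(N + 9) = √(9 + N))
(1193 + 2304)*(c(-41) + T(15)) = (1193 + 2304)*(√(9 - 41) + (14 + 7*15)) = 3497*(√(-32) + (14 + 105)) = 3497*(4*I*√2 + 119) = 3497*(119 + 4*I*√2) = 416143 + 13988*I*√2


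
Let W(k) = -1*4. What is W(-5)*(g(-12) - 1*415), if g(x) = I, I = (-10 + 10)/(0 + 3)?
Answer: 1660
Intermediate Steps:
W(k) = -4
I = 0 (I = 0/3 = 0*(⅓) = 0)
g(x) = 0
W(-5)*(g(-12) - 1*415) = -4*(0 - 1*415) = -4*(0 - 415) = -4*(-415) = 1660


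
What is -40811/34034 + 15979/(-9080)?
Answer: -457196583/154514360 ≈ -2.9589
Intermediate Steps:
-40811/34034 + 15979/(-9080) = -40811*1/34034 + 15979*(-1/9080) = -40811/34034 - 15979/9080 = -457196583/154514360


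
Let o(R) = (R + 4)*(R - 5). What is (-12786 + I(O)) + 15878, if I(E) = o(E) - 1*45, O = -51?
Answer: 5679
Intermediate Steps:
o(R) = (-5 + R)*(4 + R) (o(R) = (4 + R)*(-5 + R) = (-5 + R)*(4 + R))
I(E) = -65 + E**2 - E (I(E) = (-20 + E**2 - E) - 1*45 = (-20 + E**2 - E) - 45 = -65 + E**2 - E)
(-12786 + I(O)) + 15878 = (-12786 + (-65 + (-51)**2 - 1*(-51))) + 15878 = (-12786 + (-65 + 2601 + 51)) + 15878 = (-12786 + 2587) + 15878 = -10199 + 15878 = 5679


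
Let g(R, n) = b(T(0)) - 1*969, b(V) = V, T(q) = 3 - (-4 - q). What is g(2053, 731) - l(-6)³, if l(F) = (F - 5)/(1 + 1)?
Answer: -6365/8 ≈ -795.63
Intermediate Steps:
l(F) = -5/2 + F/2 (l(F) = (-5 + F)/2 = (-5 + F)*(½) = -5/2 + F/2)
T(q) = 7 + q (T(q) = 3 + (4 + q) = 7 + q)
g(R, n) = -962 (g(R, n) = (7 + 0) - 1*969 = 7 - 969 = -962)
g(2053, 731) - l(-6)³ = -962 - (-5/2 + (½)*(-6))³ = -962 - (-5/2 - 3)³ = -962 - (-11/2)³ = -962 - 1*(-1331/8) = -962 + 1331/8 = -6365/8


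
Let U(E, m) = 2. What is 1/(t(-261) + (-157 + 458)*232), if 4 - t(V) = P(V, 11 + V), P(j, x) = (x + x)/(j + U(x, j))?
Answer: 259/18087024 ≈ 1.4320e-5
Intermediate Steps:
P(j, x) = 2*x/(2 + j) (P(j, x) = (x + x)/(j + 2) = (2*x)/(2 + j) = 2*x/(2 + j))
t(V) = 4 - 2*(11 + V)/(2 + V)
1/(t(-261) + (-157 + 458)*232) = 1/(2*(-7 - 261)/(2 - 261) + (-157 + 458)*232) = 1/(2*(-268)/(-259) + 301*232) = 1/(2*(-1/259)*(-268) + 69832) = 1/(536/259 + 69832) = 1/(18087024/259) = 259/18087024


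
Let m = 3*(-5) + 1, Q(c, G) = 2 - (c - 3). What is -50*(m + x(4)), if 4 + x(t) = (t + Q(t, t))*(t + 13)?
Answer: -3350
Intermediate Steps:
Q(c, G) = 5 - c (Q(c, G) = 2 - (-3 + c) = 2 + (3 - c) = 5 - c)
x(t) = 61 + 5*t (x(t) = -4 + (t + (5 - t))*(t + 13) = -4 + 5*(13 + t) = -4 + (65 + 5*t) = 61 + 5*t)
m = -14 (m = -15 + 1 = -14)
-50*(m + x(4)) = -50*(-14 + (61 + 5*4)) = -50*(-14 + (61 + 20)) = -50*(-14 + 81) = -50*67 = -3350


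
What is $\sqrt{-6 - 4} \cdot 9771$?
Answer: $9771 i \sqrt{10} \approx 30899.0 i$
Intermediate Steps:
$\sqrt{-6 - 4} \cdot 9771 = \sqrt{-10} \cdot 9771 = i \sqrt{10} \cdot 9771 = 9771 i \sqrt{10}$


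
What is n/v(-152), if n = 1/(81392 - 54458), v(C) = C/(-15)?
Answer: 5/1364656 ≈ 3.6639e-6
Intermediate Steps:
v(C) = -C/15 (v(C) = C*(-1/15) = -C/15)
n = 1/26934 ≈ 3.7128e-5
n/v(-152) = 1/(26934*((-1/15*(-152)))) = 1/(26934*(152/15)) = (1/26934)*(15/152) = 5/1364656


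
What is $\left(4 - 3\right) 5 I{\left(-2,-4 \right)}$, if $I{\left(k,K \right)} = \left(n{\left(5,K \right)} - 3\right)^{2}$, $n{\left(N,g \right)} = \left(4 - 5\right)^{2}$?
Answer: $20$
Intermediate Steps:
$n{\left(N,g \right)} = 1$ ($n{\left(N,g \right)} = \left(-1\right)^{2} = 1$)
$I{\left(k,K \right)} = 4$ ($I{\left(k,K \right)} = \left(1 - 3\right)^{2} = \left(-2\right)^{2} = 4$)
$\left(4 - 3\right) 5 I{\left(-2,-4 \right)} = \left(4 - 3\right) 5 \cdot 4 = 1 \cdot 5 \cdot 4 = 5 \cdot 4 = 20$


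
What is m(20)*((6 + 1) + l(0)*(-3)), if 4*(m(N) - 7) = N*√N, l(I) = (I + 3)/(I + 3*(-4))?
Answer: 217/4 + 155*√5/2 ≈ 227.55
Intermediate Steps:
l(I) = (3 + I)/(-12 + I) (l(I) = (3 + I)/(I - 12) = (3 + I)/(-12 + I))
m(N) = 7 + N^(3/2)/4 (m(N) = 7 + (N*√N)/4 = 7 + N^(3/2)/4)
m(20)*((6 + 1) + l(0)*(-3)) = (7 + 20^(3/2)/4)*((6 + 1) + ((3 + 0)/(-12 + 0))*(-3)) = (7 + (40*√5)/4)*(7 + (3/(-12))*(-3)) = (7 + 10*√5)*(7 - 1/12*3*(-3)) = (7 + 10*√5)*(7 - ¼*(-3)) = (7 + 10*√5)*(7 + ¾) = (7 + 10*√5)*(31/4) = 217/4 + 155*√5/2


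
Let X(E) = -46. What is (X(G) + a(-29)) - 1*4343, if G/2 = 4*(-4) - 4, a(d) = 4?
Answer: -4385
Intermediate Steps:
G = -40 (G = 2*(4*(-4) - 4) = 2*(-16 - 4) = 2*(-20) = -40)
(X(G) + a(-29)) - 1*4343 = (-46 + 4) - 1*4343 = -42 - 4343 = -4385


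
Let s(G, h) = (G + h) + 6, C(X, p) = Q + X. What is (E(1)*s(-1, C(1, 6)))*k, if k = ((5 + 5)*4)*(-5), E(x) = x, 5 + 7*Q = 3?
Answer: -8000/7 ≈ -1142.9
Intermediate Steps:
Q = -2/7 (Q = -5/7 + (1/7)*3 = -5/7 + 3/7 = -2/7 ≈ -0.28571)
C(X, p) = -2/7 + X
k = -200 (k = (10*4)*(-5) = 40*(-5) = -200)
s(G, h) = 6 + G + h
(E(1)*s(-1, C(1, 6)))*k = (1*(6 - 1 + (-2/7 + 1)))*(-200) = (1*(6 - 1 + 5/7))*(-200) = (1*(40/7))*(-200) = (40/7)*(-200) = -8000/7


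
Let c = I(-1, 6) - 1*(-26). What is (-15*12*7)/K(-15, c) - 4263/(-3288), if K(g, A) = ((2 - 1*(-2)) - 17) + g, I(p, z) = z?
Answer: 50741/1096 ≈ 46.297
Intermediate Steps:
c = 32 (c = 6 - 1*(-26) = 6 + 26 = 32)
K(g, A) = -13 + g (K(g, A) = ((2 + 2) - 17) + g = (4 - 17) + g = -13 + g)
(-15*12*7)/K(-15, c) - 4263/(-3288) = (-15*12*7)/(-13 - 15) - 4263/(-3288) = -180*7/(-28) - 4263*(-1/3288) = -1260*(-1/28) + 1421/1096 = 45 + 1421/1096 = 50741/1096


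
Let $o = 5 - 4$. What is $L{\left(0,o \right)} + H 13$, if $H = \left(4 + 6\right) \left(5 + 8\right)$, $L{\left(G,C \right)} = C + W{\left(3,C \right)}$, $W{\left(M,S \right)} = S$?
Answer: $1692$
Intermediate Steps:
$o = 1$ ($o = 5 - 4 = 1$)
$L{\left(G,C \right)} = 2 C$ ($L{\left(G,C \right)} = C + C = 2 C$)
$H = 130$ ($H = 10 \cdot 13 = 130$)
$L{\left(0,o \right)} + H 13 = 2 \cdot 1 + 130 \cdot 13 = 2 + 1690 = 1692$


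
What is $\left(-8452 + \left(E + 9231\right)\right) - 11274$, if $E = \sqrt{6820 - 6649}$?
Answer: $-10495 + 3 \sqrt{19} \approx -10482.0$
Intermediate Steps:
$E = 3 \sqrt{19}$ ($E = \sqrt{171} = 3 \sqrt{19} \approx 13.077$)
$\left(-8452 + \left(E + 9231\right)\right) - 11274 = \left(-8452 + \left(3 \sqrt{19} + 9231\right)\right) - 11274 = \left(-8452 + \left(9231 + 3 \sqrt{19}\right)\right) - 11274 = \left(779 + 3 \sqrt{19}\right) - 11274 = -10495 + 3 \sqrt{19}$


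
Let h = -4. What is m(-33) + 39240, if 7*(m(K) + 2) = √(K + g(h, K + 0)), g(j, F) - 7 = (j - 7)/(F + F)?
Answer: 39238 + I*√930/42 ≈ 39238.0 + 0.72609*I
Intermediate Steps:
g(j, F) = 7 + (-7 + j)/(2*F) (g(j, F) = 7 + (j - 7)/(F + F) = 7 + (-7 + j)/((2*F)) = 7 + (-7 + j)*(1/(2*F)) = 7 + (-7 + j)/(2*F))
m(K) = -2 + √(K + (-11 + 14*K)/(2*K))/7 (m(K) = -2 + √(K + (-7 - 4 + 14*(K + 0))/(2*(K + 0)))/7 = -2 + √(K + (-7 - 4 + 14*K)/(2*K))/7 = -2 + √(K + (-11 + 14*K)/(2*K))/7)
m(-33) + 39240 = (-2 + √(28 - 22/(-33) + 4*(-33))/14) + 39240 = (-2 + √(28 - 22*(-1/33) - 132)/14) + 39240 = (-2 + √(28 + ⅔ - 132)/14) + 39240 = (-2 + √(-310/3)/14) + 39240 = (-2 + (I*√930/3)/14) + 39240 = (-2 + I*√930/42) + 39240 = 39238 + I*√930/42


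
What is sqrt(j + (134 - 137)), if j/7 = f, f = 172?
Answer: sqrt(1201) ≈ 34.655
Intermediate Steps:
j = 1204 (j = 7*172 = 1204)
sqrt(j + (134 - 137)) = sqrt(1204 + (134 - 137)) = sqrt(1204 - 3) = sqrt(1201)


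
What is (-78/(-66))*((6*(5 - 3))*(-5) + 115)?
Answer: 65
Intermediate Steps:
(-78/(-66))*((6*(5 - 3))*(-5) + 115) = (-78*(-1/66))*((6*2)*(-5) + 115) = 13*(12*(-5) + 115)/11 = 13*(-60 + 115)/11 = (13/11)*55 = 65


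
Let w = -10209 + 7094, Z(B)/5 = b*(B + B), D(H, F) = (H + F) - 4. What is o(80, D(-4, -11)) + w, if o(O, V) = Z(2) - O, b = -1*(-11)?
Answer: -2975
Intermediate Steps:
b = 11
D(H, F) = -4 + F + H (D(H, F) = (F + H) - 4 = -4 + F + H)
Z(B) = 110*B (Z(B) = 5*(11*(B + B)) = 5*(11*(2*B)) = 5*(22*B) = 110*B)
o(O, V) = 220 - O (o(O, V) = 110*2 - O = 220 - O)
w = -3115
o(80, D(-4, -11)) + w = (220 - 1*80) - 3115 = (220 - 80) - 3115 = 140 - 3115 = -2975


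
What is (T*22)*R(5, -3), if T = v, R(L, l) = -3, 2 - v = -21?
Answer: -1518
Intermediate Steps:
v = 23 (v = 2 - 1*(-21) = 2 + 21 = 23)
T = 23
(T*22)*R(5, -3) = (23*22)*(-3) = 506*(-3) = -1518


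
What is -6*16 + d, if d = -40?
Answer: -136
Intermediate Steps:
-6*16 + d = -6*16 - 40 = -96 - 40 = -136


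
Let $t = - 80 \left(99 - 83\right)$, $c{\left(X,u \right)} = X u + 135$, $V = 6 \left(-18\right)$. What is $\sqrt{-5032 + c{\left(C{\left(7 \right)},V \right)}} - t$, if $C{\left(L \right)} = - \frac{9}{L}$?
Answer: $1280 + \frac{i \sqrt{233149}}{7} \approx 1280.0 + 68.979 i$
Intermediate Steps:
$V = -108$
$c{\left(X,u \right)} = 135 + X u$
$t = -1280$ ($t = \left(-80\right) 16 = -1280$)
$\sqrt{-5032 + c{\left(C{\left(7 \right)},V \right)}} - t = \sqrt{-5032 + \left(135 + - \frac{9}{7} \left(-108\right)\right)} - -1280 = \sqrt{-5032 + \left(135 + \left(-9\right) \frac{1}{7} \left(-108\right)\right)} + 1280 = \sqrt{-5032 + \left(135 - - \frac{972}{7}\right)} + 1280 = \sqrt{-5032 + \left(135 + \frac{972}{7}\right)} + 1280 = \sqrt{-5032 + \frac{1917}{7}} + 1280 = \sqrt{- \frac{33307}{7}} + 1280 = \frac{i \sqrt{233149}}{7} + 1280 = 1280 + \frac{i \sqrt{233149}}{7}$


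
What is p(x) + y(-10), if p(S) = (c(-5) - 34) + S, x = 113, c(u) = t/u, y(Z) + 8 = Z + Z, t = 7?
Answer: 248/5 ≈ 49.600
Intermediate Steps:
y(Z) = -8 + 2*Z (y(Z) = -8 + (Z + Z) = -8 + 2*Z)
c(u) = 7/u
p(S) = -177/5 + S (p(S) = (7/(-5) - 34) + S = (7*(-⅕) - 34) + S = (-7/5 - 34) + S = -177/5 + S)
p(x) + y(-10) = (-177/5 + 113) + (-8 + 2*(-10)) = 388/5 + (-8 - 20) = 388/5 - 28 = 248/5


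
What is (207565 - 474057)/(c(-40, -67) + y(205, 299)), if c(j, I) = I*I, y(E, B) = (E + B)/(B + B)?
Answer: -79681108/1342463 ≈ -59.354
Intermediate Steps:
y(E, B) = (B + E)/(2*B) (y(E, B) = (B + E)/((2*B)) = (B + E)*(1/(2*B)) = (B + E)/(2*B))
c(j, I) = I²
(207565 - 474057)/(c(-40, -67) + y(205, 299)) = (207565 - 474057)/((-67)² + (½)*(299 + 205)/299) = -266492/(4489 + (½)*(1/299)*504) = -266492/(4489 + 252/299) = -266492/1342463/299 = -266492*299/1342463 = -79681108/1342463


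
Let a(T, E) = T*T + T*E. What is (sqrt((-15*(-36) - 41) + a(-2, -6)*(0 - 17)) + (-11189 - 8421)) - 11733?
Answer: -31343 + sqrt(227) ≈ -31328.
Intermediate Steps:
a(T, E) = T**2 + E*T
(sqrt((-15*(-36) - 41) + a(-2, -6)*(0 - 17)) + (-11189 - 8421)) - 11733 = (sqrt((-15*(-36) - 41) + (-2*(-6 - 2))*(0 - 17)) + (-11189 - 8421)) - 11733 = (sqrt((540 - 41) - 2*(-8)*(-17)) - 19610) - 11733 = (sqrt(499 + 16*(-17)) - 19610) - 11733 = (sqrt(499 - 272) - 19610) - 11733 = (sqrt(227) - 19610) - 11733 = (-19610 + sqrt(227)) - 11733 = -31343 + sqrt(227)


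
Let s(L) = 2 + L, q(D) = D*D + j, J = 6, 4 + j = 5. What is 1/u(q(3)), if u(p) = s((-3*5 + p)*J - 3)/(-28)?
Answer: 28/31 ≈ 0.90323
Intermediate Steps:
j = 1 (j = -4 + 5 = 1)
q(D) = 1 + D² (q(D) = D*D + 1 = D² + 1 = 1 + D²)
u(p) = 13/4 - 3*p/14 (u(p) = (2 + ((-3*5 + p)*6 - 3))/(-28) = (2 + ((-15 + p)*6 - 3))*(-1/28) = (2 + ((-90 + 6*p) - 3))*(-1/28) = (2 + (-93 + 6*p))*(-1/28) = (-91 + 6*p)*(-1/28) = 13/4 - 3*p/14)
1/u(q(3)) = 1/(13/4 - 3*(1 + 3²)/14) = 1/(13/4 - 3*(1 + 9)/14) = 1/(13/4 - 3/14*10) = 1/(13/4 - 15/7) = 1/(31/28) = 28/31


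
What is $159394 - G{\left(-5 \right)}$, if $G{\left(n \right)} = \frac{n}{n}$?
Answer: $159393$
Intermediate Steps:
$G{\left(n \right)} = 1$
$159394 - G{\left(-5 \right)} = 159394 - 1 = 159393$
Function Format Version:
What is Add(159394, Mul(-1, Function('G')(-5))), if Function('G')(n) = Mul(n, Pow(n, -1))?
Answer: 159393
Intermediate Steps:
Function('G')(n) = 1
Add(159394, Mul(-1, Function('G')(-5))) = Add(159394, Mul(-1, 1)) = Add(159394, -1) = 159393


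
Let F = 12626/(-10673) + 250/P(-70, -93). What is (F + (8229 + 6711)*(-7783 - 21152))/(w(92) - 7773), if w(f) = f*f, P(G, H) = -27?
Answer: -124573127611052/199126161 ≈ -6.2560e+5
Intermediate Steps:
w(f) = f**2
F = -3009152/288171 (F = 12626/(-10673) + 250/(-27) = 12626*(-1/10673) + 250*(-1/27) = -12626/10673 - 250/27 = -3009152/288171 ≈ -10.442)
(F + (8229 + 6711)*(-7783 - 21152))/(w(92) - 7773) = (-3009152/288171 + (8229 + 6711)*(-7783 - 21152))/(92**2 - 7773) = (-3009152/288171 + 14940*(-28935))/(8464 - 7773) = (-3009152/288171 - 432288900)/691 = -124573127611052/288171*1/691 = -124573127611052/199126161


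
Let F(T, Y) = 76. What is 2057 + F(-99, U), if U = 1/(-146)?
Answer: 2133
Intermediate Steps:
U = -1/146 ≈ -0.0068493
2057 + F(-99, U) = 2057 + 76 = 2133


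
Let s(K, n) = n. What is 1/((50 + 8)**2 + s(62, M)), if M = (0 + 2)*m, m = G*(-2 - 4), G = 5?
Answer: 1/3304 ≈ 0.00030266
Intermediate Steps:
m = -30 (m = 5*(-2 - 4) = 5*(-6) = -30)
M = -60 (M = (0 + 2)*(-30) = 2*(-30) = -60)
1/((50 + 8)**2 + s(62, M)) = 1/((50 + 8)**2 - 60) = 1/(58**2 - 60) = 1/(3364 - 60) = 1/3304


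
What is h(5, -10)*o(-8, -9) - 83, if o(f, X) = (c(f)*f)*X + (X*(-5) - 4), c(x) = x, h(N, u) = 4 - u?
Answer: -7573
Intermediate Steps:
o(f, X) = -4 - 5*X + X*f² (o(f, X) = (f*f)*X + (X*(-5) - 4) = f²*X + (-5*X - 4) = X*f² + (-4 - 5*X) = -4 - 5*X + X*f²)
h(5, -10)*o(-8, -9) - 83 = (4 - 1*(-10))*(-4 - 5*(-9) - 9*(-8)²) - 83 = (4 + 10)*(-4 + 45 - 9*64) - 83 = 14*(-4 + 45 - 576) - 83 = 14*(-535) - 83 = -7490 - 83 = -7573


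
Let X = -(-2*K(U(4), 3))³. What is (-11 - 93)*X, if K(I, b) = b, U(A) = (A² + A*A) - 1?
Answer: -22464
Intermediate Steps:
U(A) = -1 + 2*A² (U(A) = (A² + A²) - 1 = 2*A² - 1 = -1 + 2*A²)
X = 216 (X = -(-2*3)³ = -1*(-6)³ = -1*(-216) = 216)
(-11 - 93)*X = (-11 - 93)*216 = -104*216 = -22464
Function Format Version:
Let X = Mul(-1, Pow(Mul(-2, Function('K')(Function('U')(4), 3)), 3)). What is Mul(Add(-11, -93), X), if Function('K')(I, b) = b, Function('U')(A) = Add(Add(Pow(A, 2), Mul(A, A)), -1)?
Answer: -22464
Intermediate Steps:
Function('U')(A) = Add(-1, Mul(2, Pow(A, 2))) (Function('U')(A) = Add(Add(Pow(A, 2), Pow(A, 2)), -1) = Add(Mul(2, Pow(A, 2)), -1) = Add(-1, Mul(2, Pow(A, 2))))
X = 216 (X = Mul(-1, Pow(Mul(-2, 3), 3)) = Mul(-1, Pow(-6, 3)) = Mul(-1, -216) = 216)
Mul(Add(-11, -93), X) = Mul(Add(-11, -93), 216) = Mul(-104, 216) = -22464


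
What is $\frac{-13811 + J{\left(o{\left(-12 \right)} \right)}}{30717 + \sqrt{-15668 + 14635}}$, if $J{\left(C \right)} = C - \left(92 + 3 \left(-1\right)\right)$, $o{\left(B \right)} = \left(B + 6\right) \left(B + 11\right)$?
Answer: $- \frac{213390999}{471767561} + \frac{6947 i \sqrt{1033}}{471767561} \approx -0.45232 + 0.00047328 i$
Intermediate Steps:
$o{\left(B \right)} = \left(6 + B\right) \left(11 + B\right)$
$J{\left(C \right)} = -89 + C$ ($J{\left(C \right)} = C - 89 = -89 + C$)
$\frac{-13811 + J{\left(o{\left(-12 \right)} \right)}}{30717 + \sqrt{-15668 + 14635}} = \frac{-13811 + \left(-89 + \left(66 + \left(-12\right)^{2} + 17 \left(-12\right)\right)\right)}{30717 + \sqrt{-15668 + 14635}} = \frac{-13811 + \left(-89 + \left(66 + 144 - 204\right)\right)}{30717 + \sqrt{-1033}} = \frac{-13811 + \left(-89 + 6\right)}{30717 + i \sqrt{1033}} = \frac{-13811 - 83}{30717 + i \sqrt{1033}} = - \frac{13894}{30717 + i \sqrt{1033}}$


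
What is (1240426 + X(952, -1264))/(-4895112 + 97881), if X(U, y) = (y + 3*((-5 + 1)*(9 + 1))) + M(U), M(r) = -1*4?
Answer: -1239038/4797231 ≈ -0.25828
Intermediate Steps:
M(r) = -4
X(U, y) = -124 + y (X(U, y) = (y + 3*((-5 + 1)*(9 + 1))) - 4 = (y + 3*(-4*10)) - 4 = (y + 3*(-40)) - 4 = (y - 120) - 4 = (-120 + y) - 4 = -124 + y)
(1240426 + X(952, -1264))/(-4895112 + 97881) = (1240426 + (-124 - 1264))/(-4895112 + 97881) = (1240426 - 1388)/(-4797231) = 1239038*(-1/4797231) = -1239038/4797231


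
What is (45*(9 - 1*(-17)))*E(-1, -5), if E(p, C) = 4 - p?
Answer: 5850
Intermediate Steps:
(45*(9 - 1*(-17)))*E(-1, -5) = (45*(9 - 1*(-17)))*(4 - 1*(-1)) = (45*(9 + 17))*(4 + 1) = (45*26)*5 = 1170*5 = 5850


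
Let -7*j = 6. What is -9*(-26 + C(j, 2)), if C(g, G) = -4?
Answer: 270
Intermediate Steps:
j = -6/7 (j = -1/7*6 = -6/7 ≈ -0.85714)
-9*(-26 + C(j, 2)) = -9*(-26 - 4) = -9*(-30) = 270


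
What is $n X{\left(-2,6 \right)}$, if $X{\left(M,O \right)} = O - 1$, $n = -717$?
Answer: $-3585$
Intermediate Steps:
$X{\left(M,O \right)} = -1 + O$ ($X{\left(M,O \right)} = O - 1 = -1 + O$)
$n X{\left(-2,6 \right)} = - 717 \left(-1 + 6\right) = \left(-717\right) 5 = -3585$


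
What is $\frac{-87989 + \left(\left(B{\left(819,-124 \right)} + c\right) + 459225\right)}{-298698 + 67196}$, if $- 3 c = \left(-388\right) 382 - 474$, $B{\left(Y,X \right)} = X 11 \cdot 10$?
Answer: $- \frac{610739}{347253} \approx -1.7588$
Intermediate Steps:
$B{\left(Y,X \right)} = 110 X$ ($B{\left(Y,X \right)} = 11 X 10 = 110 X$)
$c = \frac{148690}{3}$ ($c = - \frac{\left(-388\right) 382 - 474}{3} = - \frac{-148216 - 474}{3} = \left(- \frac{1}{3}\right) \left(-148690\right) = \frac{148690}{3} \approx 49563.0$)
$\frac{-87989 + \left(\left(B{\left(819,-124 \right)} + c\right) + 459225\right)}{-298698 + 67196} = \frac{-87989 + \left(\left(110 \left(-124\right) + \frac{148690}{3}\right) + 459225\right)}{-298698 + 67196} = \frac{-87989 + \left(\left(-13640 + \frac{148690}{3}\right) + 459225\right)}{-231502} = \left(-87989 + \left(\frac{107770}{3} + 459225\right)\right) \left(- \frac{1}{231502}\right) = \left(-87989 + \frac{1485445}{3}\right) \left(- \frac{1}{231502}\right) = \frac{1221478}{3} \left(- \frac{1}{231502}\right) = - \frac{610739}{347253}$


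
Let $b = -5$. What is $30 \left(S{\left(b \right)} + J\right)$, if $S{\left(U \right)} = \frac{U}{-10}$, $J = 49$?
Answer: $1485$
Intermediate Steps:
$S{\left(U \right)} = - \frac{U}{10}$ ($S{\left(U \right)} = U \left(- \frac{1}{10}\right) = - \frac{U}{10}$)
$30 \left(S{\left(b \right)} + J\right) = 30 \left(\left(- \frac{1}{10}\right) \left(-5\right) + 49\right) = 30 \left(\frac{1}{2} + 49\right) = 30 \cdot \frac{99}{2} = 1485$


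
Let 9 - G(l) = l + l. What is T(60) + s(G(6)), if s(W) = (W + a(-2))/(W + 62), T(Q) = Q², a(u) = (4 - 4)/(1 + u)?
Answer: 212397/59 ≈ 3599.9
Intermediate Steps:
a(u) = 0 (a(u) = 0/(1 + u) = 0)
G(l) = 9 - 2*l (G(l) = 9 - (l + l) = 9 - 2*l)
s(W) = W/(62 + W) (s(W) = (W + 0)/(W + 62) = W/(62 + W))
T(60) + s(G(6)) = 60² + (9 - 2*6)/(62 + (9 - 2*6)) = 3600 + (9 - 12)/(62 + (9 - 12)) = 3600 - 3/(62 - 3) = 3600 - 3/59 = 212397/59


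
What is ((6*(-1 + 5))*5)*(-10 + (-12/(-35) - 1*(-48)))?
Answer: 32208/7 ≈ 4601.1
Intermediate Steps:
((6*(-1 + 5))*5)*(-10 + (-12/(-35) - 1*(-48))) = ((6*4)*5)*(-10 + (-12*(-1/35) + 48)) = (24*5)*(-10 + (12/35 + 48)) = 120*(-10 + 1692/35) = 120*(1342/35) = 32208/7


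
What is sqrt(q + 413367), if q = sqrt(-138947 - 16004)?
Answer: sqrt(413367 + I*sqrt(154951)) ≈ 642.94 + 0.306*I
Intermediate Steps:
q = I*sqrt(154951) (q = sqrt(-154951) = I*sqrt(154951) ≈ 393.64*I)
sqrt(q + 413367) = sqrt(I*sqrt(154951) + 413367) = sqrt(413367 + I*sqrt(154951))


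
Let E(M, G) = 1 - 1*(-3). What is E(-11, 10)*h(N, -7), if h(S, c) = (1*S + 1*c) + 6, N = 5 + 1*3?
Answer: 28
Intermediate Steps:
E(M, G) = 4 (E(M, G) = 1 + 3 = 4)
N = 8 (N = 5 + 3 = 8)
h(S, c) = 6 + S + c (h(S, c) = (S + c) + 6 = 6 + S + c)
E(-11, 10)*h(N, -7) = 4*(6 + 8 - 7) = 4*7 = 28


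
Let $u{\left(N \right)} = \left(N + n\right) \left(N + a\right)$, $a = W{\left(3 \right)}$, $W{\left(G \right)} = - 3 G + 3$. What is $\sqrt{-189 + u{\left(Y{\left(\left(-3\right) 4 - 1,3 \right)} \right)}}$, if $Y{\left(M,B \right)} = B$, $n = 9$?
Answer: $15 i \approx 15.0 i$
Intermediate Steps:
$W{\left(G \right)} = 3 - 3 G$
$a = -6$ ($a = 3 - 9 = -6$)
$u{\left(N \right)} = \left(-6 + N\right) \left(9 + N\right)$ ($u{\left(N \right)} = \left(N + 9\right) \left(N - 6\right) = \left(9 + N\right) \left(-6 + N\right) = \left(-6 + N\right) \left(9 + N\right)$)
$\sqrt{-189 + u{\left(Y{\left(\left(-3\right) 4 - 1,3 \right)} \right)}} = \sqrt{-189 + \left(-54 + 3^{2} + 3 \cdot 3\right)} = \sqrt{-189 + \left(-54 + 9 + 9\right)} = \sqrt{-189 - 36} = \sqrt{-225} = 15 i$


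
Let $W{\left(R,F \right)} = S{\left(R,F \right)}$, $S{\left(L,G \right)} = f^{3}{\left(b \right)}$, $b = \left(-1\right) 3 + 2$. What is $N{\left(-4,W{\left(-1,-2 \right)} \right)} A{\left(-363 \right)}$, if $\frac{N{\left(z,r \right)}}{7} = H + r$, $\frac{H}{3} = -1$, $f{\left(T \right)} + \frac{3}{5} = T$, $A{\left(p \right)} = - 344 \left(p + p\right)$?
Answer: $- \frac{1550660496}{125} \approx -1.2405 \cdot 10^{7}$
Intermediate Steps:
$b = -1$ ($b = -3 + 2 = -1$)
$A{\left(p \right)} = - 688 p$ ($A{\left(p \right)} = - 344 \cdot 2 p = - 688 p$)
$f{\left(T \right)} = - \frac{3}{5} + T$
$H = -3$ ($H = 3 \left(-1\right) = -3$)
$S{\left(L,G \right)} = - \frac{512}{125}$ ($S{\left(L,G \right)} = \left(- \frac{3}{5} - 1\right)^{3} = \left(- \frac{8}{5}\right)^{3} = - \frac{512}{125}$)
$W{\left(R,F \right)} = - \frac{512}{125}$
$N{\left(z,r \right)} = -21 + 7 r$ ($N{\left(z,r \right)} = 7 \left(-3 + r\right) = -21 + 7 r$)
$N{\left(-4,W{\left(-1,-2 \right)} \right)} A{\left(-363 \right)} = \left(-21 + 7 \left(- \frac{512}{125}\right)\right) \left(\left(-688\right) \left(-363\right)\right) = \left(-21 - \frac{3584}{125}\right) 249744 = \left(- \frac{6209}{125}\right) 249744 = - \frac{1550660496}{125}$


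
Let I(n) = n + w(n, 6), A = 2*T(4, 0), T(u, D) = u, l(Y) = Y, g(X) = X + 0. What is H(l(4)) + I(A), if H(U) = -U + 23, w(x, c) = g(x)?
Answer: 35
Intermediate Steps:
g(X) = X
w(x, c) = x
H(U) = 23 - U
A = 8 (A = 2*4 = 8)
I(n) = 2*n (I(n) = n + n = 2*n)
H(l(4)) + I(A) = (23 - 1*4) + 2*8 = (23 - 4) + 16 = 19 + 16 = 35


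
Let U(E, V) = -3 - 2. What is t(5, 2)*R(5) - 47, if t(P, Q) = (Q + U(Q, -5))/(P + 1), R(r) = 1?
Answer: -95/2 ≈ -47.500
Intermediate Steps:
U(E, V) = -5
t(P, Q) = (-5 + Q)/(1 + P) (t(P, Q) = (Q - 5)/(P + 1) = (-5 + Q)/(1 + P))
t(5, 2)*R(5) - 47 = ((-5 + 2)/(1 + 5))*1 - 47 = (-3/6)*1 - 47 = ((1/6)*(-3))*1 - 47 = -1/2*1 - 47 = -1/2 - 47 = -95/2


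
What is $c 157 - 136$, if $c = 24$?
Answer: $3632$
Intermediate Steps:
$c 157 - 136 = 24 \cdot 157 - 136 = 3768 - 136 = 3632$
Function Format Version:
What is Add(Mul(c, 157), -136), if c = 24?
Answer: 3632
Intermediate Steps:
Add(Mul(c, 157), -136) = Add(Mul(24, 157), -136) = Add(3768, -136) = 3632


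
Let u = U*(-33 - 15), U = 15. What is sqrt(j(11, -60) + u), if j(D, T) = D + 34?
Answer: 15*I*sqrt(3) ≈ 25.981*I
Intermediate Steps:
j(D, T) = 34 + D
u = -720 (u = 15*(-33 - 15) = 15*(-48) = -720)
sqrt(j(11, -60) + u) = sqrt((34 + 11) - 720) = sqrt(45 - 720) = sqrt(-675) = 15*I*sqrt(3)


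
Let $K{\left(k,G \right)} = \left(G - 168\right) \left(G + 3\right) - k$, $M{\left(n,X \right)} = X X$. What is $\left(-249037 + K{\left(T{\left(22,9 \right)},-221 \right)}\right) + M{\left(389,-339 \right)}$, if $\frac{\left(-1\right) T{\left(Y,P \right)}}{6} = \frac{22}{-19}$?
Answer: $- \frac{937098}{19} \approx -49321.0$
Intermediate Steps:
$T{\left(Y,P \right)} = \frac{132}{19}$ ($T{\left(Y,P \right)} = - 6 \frac{22}{-19} = - 6 \cdot 22 \left(- \frac{1}{19}\right) = \left(-6\right) \left(- \frac{22}{19}\right) = \frac{132}{19}$)
$M{\left(n,X \right)} = X^{2}$
$K{\left(k,G \right)} = - k + \left(-168 + G\right) \left(3 + G\right)$ ($K{\left(k,G \right)} = \left(-168 + G\right) \left(3 + G\right) - k = - k + \left(-168 + G\right) \left(3 + G\right)$)
$\left(-249037 + K{\left(T{\left(22,9 \right)},-221 \right)}\right) + M{\left(389,-339 \right)} = \left(-249037 - \left(- \frac{683127}{19} - 48841\right)\right) + \left(-339\right)^{2} = \left(-249037 + \left(-504 + 48841 - \frac{132}{19} + 36465\right)\right) + 114921 = \left(-249037 + \frac{1611106}{19}\right) + 114921 = - \frac{3120597}{19} + 114921 = - \frac{937098}{19}$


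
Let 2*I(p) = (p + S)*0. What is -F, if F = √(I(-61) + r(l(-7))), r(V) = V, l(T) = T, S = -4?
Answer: -I*√7 ≈ -2.6458*I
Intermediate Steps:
I(p) = 0 (I(p) = ((p - 4)*0)/2 = ((-4 + p)*0)/2 = (½)*0 = 0)
F = I*√7 (F = √(0 - 7) = √(-7) = I*√7 ≈ 2.6458*I)
-F = -I*√7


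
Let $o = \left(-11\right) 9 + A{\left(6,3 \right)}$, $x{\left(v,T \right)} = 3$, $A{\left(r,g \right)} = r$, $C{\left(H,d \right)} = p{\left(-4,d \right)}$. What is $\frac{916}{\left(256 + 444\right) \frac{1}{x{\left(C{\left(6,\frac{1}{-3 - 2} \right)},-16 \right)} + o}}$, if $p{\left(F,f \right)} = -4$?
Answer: $- \frac{4122}{35} \approx -117.77$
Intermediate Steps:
$C{\left(H,d \right)} = -4$
$o = -93$ ($o = \left(-11\right) 9 + 6 = -99 + 6 = -93$)
$\frac{916}{\left(256 + 444\right) \frac{1}{x{\left(C{\left(6,\frac{1}{-3 - 2} \right)},-16 \right)} + o}} = \frac{916}{\left(256 + 444\right) \frac{1}{3 - 93}} = \frac{916}{700 \frac{1}{-90}} = \frac{916}{700 \left(- \frac{1}{90}\right)} = \frac{916}{- \frac{70}{9}} = 916 \left(- \frac{9}{70}\right) = - \frac{4122}{35}$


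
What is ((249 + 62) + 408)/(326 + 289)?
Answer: 719/615 ≈ 1.1691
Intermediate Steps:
((249 + 62) + 408)/(326 + 289) = (311 + 408)/615 = 719*(1/615) = 719/615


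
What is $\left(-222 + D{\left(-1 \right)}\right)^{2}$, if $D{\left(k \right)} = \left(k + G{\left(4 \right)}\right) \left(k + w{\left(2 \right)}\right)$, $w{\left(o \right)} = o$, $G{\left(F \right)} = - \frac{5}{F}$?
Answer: $\frac{804609}{16} \approx 50288.0$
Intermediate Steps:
$D{\left(k \right)} = \left(2 + k\right) \left(- \frac{5}{4} + k\right)$ ($D{\left(k \right)} = \left(k - \frac{5}{4}\right) \left(k + 2\right) = \left(k - \frac{5}{4}\right) \left(2 + k\right) = \left(- \frac{5}{4} + k\right) \left(2 + k\right) = \left(2 + k\right) \left(- \frac{5}{4} + k\right)$)
$\left(-222 + D{\left(-1 \right)}\right)^{2} = \left(-222 + \left(- \frac{5}{2} + \left(-1\right)^{2} + \frac{3}{4} \left(-1\right)\right)\right)^{2} = \left(-222 - \frac{9}{4}\right)^{2} = \left(- \frac{897}{4}\right)^{2} = \frac{804609}{16}$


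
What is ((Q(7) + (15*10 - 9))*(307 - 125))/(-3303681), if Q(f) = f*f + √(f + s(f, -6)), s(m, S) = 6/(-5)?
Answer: -34580/3303681 - 182*√145/16518405 ≈ -0.010600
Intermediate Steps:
s(m, S) = -6/5 (s(m, S) = 6*(-⅕) = -6/5)
Q(f) = f² + √(-6/5 + f) (Q(f) = f*f + √(f - 6/5) = f² + √(-6/5 + f))
((Q(7) + (15*10 - 9))*(307 - 125))/(-3303681) = (((7² + √(-30 + 25*7)/5) + (15*10 - 9))*(307 - 125))/(-3303681) = (((49 + √(-30 + 175)/5) + (150 - 9))*182)*(-1/3303681) = (((49 + √145/5) + 141)*182)*(-1/3303681) = ((190 + √145/5)*182)*(-1/3303681) = (34580 + 182*√145/5)*(-1/3303681) = -34580/3303681 - 182*√145/16518405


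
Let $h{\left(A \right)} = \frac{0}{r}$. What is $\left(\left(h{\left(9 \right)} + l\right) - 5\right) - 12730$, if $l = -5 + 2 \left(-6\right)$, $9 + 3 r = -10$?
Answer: $-12752$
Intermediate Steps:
$r = - \frac{19}{3}$ ($r = -3 + \frac{1}{3} \left(-10\right) = -3 - \frac{10}{3} = - \frac{19}{3} \approx -6.3333$)
$h{\left(A \right)} = 0$ ($h{\left(A \right)} = \frac{0}{- \frac{19}{3}} = 0 \left(- \frac{3}{19}\right) = 0$)
$l = -17$ ($l = -5 - 12 = -17$)
$\left(\left(h{\left(9 \right)} + l\right) - 5\right) - 12730 = \left(\left(0 - 17\right) - 5\right) - 12730 = \left(-17 - 5\right) - 12730 = -22 - 12730 = -12752$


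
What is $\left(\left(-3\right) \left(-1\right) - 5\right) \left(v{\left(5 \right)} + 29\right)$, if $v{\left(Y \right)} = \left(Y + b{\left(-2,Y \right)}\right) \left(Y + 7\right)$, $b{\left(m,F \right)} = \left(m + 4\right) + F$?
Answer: $-346$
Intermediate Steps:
$b{\left(m,F \right)} = 4 + F + m$ ($b{\left(m,F \right)} = \left(4 + m\right) + F = 4 + F + m$)
$v{\left(Y \right)} = \left(2 + 2 Y\right) \left(7 + Y\right)$ ($v{\left(Y \right)} = \left(Y + \left(4 + Y - 2\right)\right) \left(Y + 7\right) = \left(Y + \left(2 + Y\right)\right) \left(7 + Y\right) = \left(2 + 2 Y\right) \left(7 + Y\right)$)
$\left(\left(-3\right) \left(-1\right) - 5\right) \left(v{\left(5 \right)} + 29\right) = \left(\left(-3\right) \left(-1\right) - 5\right) \left(\left(14 + 2 \cdot 5^{2} + 16 \cdot 5\right) + 29\right) = \left(3 - 5\right) \left(\left(14 + 2 \cdot 25 + 80\right) + 29\right) = - 2 \left(\left(14 + 50 + 80\right) + 29\right) = - 2 \left(144 + 29\right) = \left(-2\right) 173 = -346$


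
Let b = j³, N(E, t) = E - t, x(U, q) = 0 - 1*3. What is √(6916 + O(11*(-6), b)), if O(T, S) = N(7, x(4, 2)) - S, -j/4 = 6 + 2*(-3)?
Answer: √6926 ≈ 83.223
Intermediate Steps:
j = 0 (j = -4*(6 + 2*(-3)) = -4*(6 - 6) = -4*0 = 0)
x(U, q) = -3 (x(U, q) = 0 - 3 = -3)
b = 0 (b = 0³ = 0)
O(T, S) = 10 - S (O(T, S) = (7 - 1*(-3)) - S = (7 + 3) - S = 10 - S)
√(6916 + O(11*(-6), b)) = √(6916 + (10 - 1*0)) = √(6916 + (10 + 0)) = √(6916 + 10) = √6926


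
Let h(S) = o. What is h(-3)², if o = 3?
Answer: 9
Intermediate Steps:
h(S) = 3
h(-3)² = 3² = 9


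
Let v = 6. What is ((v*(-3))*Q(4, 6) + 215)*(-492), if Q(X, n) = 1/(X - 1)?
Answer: -102828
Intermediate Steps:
Q(X, n) = 1/(-1 + X)
((v*(-3))*Q(4, 6) + 215)*(-492) = ((6*(-3))/(-1 + 4) + 215)*(-492) = (-18/3 + 215)*(-492) = (-18*1/3 + 215)*(-492) = (-6 + 215)*(-492) = 209*(-492) = -102828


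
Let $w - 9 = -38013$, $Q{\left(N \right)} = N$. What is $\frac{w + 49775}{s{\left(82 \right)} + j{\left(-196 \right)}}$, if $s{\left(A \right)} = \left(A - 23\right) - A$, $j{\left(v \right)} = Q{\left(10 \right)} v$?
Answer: $- \frac{11771}{1983} \approx -5.936$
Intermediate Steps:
$w = -38004$ ($w = 9 - 38013 = -38004$)
$j{\left(v \right)} = 10 v$
$s{\left(A \right)} = -23$ ($s{\left(A \right)} = \left(A - 23\right) - A = \left(-23 + A\right) - A = -23$)
$\frac{w + 49775}{s{\left(82 \right)} + j{\left(-196 \right)}} = \frac{-38004 + 49775}{-23 + 10 \left(-196\right)} = \frac{11771}{-23 - 1960} = \frac{11771}{-1983} = 11771 \left(- \frac{1}{1983}\right) = - \frac{11771}{1983}$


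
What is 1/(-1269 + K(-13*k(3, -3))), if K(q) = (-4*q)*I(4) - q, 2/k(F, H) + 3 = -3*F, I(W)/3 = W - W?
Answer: -6/7627 ≈ -0.00078668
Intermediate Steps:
I(W) = 0 (I(W) = 3*(W - W) = 3*0 = 0)
k(F, H) = 2/(-3 - 3*F)
K(q) = -q (K(q) = -4*q*0 - q = 0 - q = -q)
1/(-1269 + K(-13*k(3, -3))) = 1/(-1269 - (-13)*(-2/(3 + 3*3))) = 1/(-1269 - (-13)*(-2/(3 + 9))) = 1/(-1269 - (-13)*(-2/12)) = 1/(-1269 - (-13)*(-2*1/12)) = 1/(-1269 - (-13)*(-1)/6) = 1/(-1269 - 1*13/6) = 1/(-1269 - 13/6) = 1/(-7627/6) = -6/7627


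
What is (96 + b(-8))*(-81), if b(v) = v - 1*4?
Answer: -6804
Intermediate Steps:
b(v) = -4 + v (b(v) = v - 4 = -4 + v)
(96 + b(-8))*(-81) = (96 + (-4 - 8))*(-81) = (96 - 12)*(-81) = 84*(-81) = -6804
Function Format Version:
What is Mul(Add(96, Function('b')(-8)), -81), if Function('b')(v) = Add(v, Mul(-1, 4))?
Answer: -6804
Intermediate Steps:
Function('b')(v) = Add(-4, v) (Function('b')(v) = Add(v, -4) = Add(-4, v))
Mul(Add(96, Function('b')(-8)), -81) = Mul(Add(96, Add(-4, -8)), -81) = Mul(Add(96, -12), -81) = Mul(84, -81) = -6804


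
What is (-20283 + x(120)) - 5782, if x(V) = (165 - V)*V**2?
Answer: 621935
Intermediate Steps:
x(V) = V**2*(165 - V)
(-20283 + x(120)) - 5782 = (-20283 + 120**2*(165 - 1*120)) - 5782 = (-20283 + 14400*(165 - 120)) - 5782 = (-20283 + 14400*45) - 5782 = (-20283 + 648000) - 5782 = 627717 - 5782 = 621935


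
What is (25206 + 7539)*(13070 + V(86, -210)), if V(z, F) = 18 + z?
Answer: 431382630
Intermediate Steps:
(25206 + 7539)*(13070 + V(86, -210)) = (25206 + 7539)*(13070 + (18 + 86)) = 32745*(13070 + 104) = 32745*13174 = 431382630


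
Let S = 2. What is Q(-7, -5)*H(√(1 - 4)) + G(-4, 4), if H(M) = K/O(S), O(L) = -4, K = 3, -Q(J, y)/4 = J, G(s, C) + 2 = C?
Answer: -19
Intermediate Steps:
G(s, C) = -2 + C
Q(J, y) = -4*J
H(M) = -¾ (H(M) = 3/(-4) = 3*(-¼) = -¾)
Q(-7, -5)*H(√(1 - 4)) + G(-4, 4) = -4*(-7)*(-¾) + (-2 + 4) = 28*(-¾) + 2 = -21 + 2 = -19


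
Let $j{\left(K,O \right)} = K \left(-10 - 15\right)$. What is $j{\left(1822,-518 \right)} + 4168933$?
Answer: $4123383$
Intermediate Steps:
$j{\left(K,O \right)} = - 25 K$ ($j{\left(K,O \right)} = K \left(-25\right) = - 25 K$)
$j{\left(1822,-518 \right)} + 4168933 = \left(-25\right) 1822 + 4168933 = -45550 + 4168933 = 4123383$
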